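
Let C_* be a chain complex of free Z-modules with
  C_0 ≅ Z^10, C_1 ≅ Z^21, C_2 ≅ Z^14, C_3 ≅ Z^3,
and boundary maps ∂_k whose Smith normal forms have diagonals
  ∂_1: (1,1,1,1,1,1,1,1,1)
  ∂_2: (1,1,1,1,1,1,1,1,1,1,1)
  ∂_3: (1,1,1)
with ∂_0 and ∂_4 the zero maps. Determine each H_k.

H_0 = Z,  H_1 = Z,  H_2 = 0,  H_3 = 0.

H_0: b_0 = 10 − 0 − 9 = 1; torsion from ∂_1 factors > 1: none. So H_0 = Z.
H_1: b_1 = 21 − 9 − 11 = 1; torsion from ∂_2 factors > 1: none. So H_1 = Z.
H_2: b_2 = 14 − 11 − 3 = 0; torsion from ∂_3 factors > 1: none. So H_2 = 0.
H_3: b_3 = 3 − 3 − 0 = 0; torsion from ∂_4 factors > 1: none. So H_3 = 0.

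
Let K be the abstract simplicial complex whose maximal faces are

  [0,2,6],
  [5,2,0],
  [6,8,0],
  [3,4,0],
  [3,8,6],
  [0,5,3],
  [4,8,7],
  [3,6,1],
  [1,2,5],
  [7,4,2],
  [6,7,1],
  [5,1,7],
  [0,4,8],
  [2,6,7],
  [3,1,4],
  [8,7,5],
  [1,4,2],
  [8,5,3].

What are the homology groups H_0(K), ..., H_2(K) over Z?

H_0 = Z,  H_1 = Z ⊕ Z/2,  H_2 = 0.

Order the vertices as 0 < 1 < 2 < 3 < 4 < 5 < 6 < 7 < 8. Listing each simplex with vertices in this order, K has dimension 2 with simplices:

  0-simplices (9): [0], [1], [2], [3], [4], [5], [6], [7], [8]
  1-simplices (27): (27 of them)
  2-simplices (18): [0,2,5], [0,2,6], [0,3,4], [0,3,5], [0,4,8], [0,6,8], [1,2,4], [1,2,5], [1,3,4], [1,3,6], [1,5,7], [1,6,7], [2,4,7], [2,6,7], [3,5,8], [3,6,8], [4,7,8], [5,7,8]

giving chain groups C_0 ≅ Z^9, C_1 ≅ Z^27, C_2 ≅ Z^18.

Boundary ∂_1: C_1 → C_0 sends each edge [p,q] (with p < q) to q − p. For instance
  ∂[0,6] = [6] − [0].
This gives a 9×27 integer matrix of rank 8; reducing to Smith normal form yields diagonal entries (1,1,1,1,1,1,1,1).

Boundary ∂_2: C_2 → C_1 maps a triangle to the signed sum of its edges. For instance
  ∂[0,3,5] = [3,5] − [0,5] + [0,3],
  ∂[1,5,7] = [5,7] − [1,7] + [1,5].
As a 27×18 matrix over Z this has rank 18, with invariant factors (1,1,1,1,1,1,1,1,1,1,1,1,1,1,1,1,1,2).

Now H_k = ker ∂_k / im ∂_{k+1}, so:

  H_0: rank C_0 − rank ∂_1 = 9 − 8 = 1, and the invariant factors of ∂_1 are all 1, so H_0 = Z.
  H_1: rank ker ∂_1 − rank ∂_2 = (27 − 8) − 18 = 1, and ∂_2 has invariant factor 2 > 1, so H_1 = Z ⊕ Z/2.
  H_2: rank ker ∂_2 − rank ∂_3 = (18 − 18) − 0 = 0, and there is no ∂_3, so H_2 = 0.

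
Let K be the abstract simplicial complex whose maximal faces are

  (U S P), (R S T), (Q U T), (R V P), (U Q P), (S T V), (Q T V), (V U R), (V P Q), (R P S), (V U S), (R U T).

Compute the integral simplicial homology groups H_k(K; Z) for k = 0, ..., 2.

H_0 ≅ Z,  H_1 ≅ Z/2,  H_2 = 0.

Take the total order P < Q < R < S < T < U < V on the vertex set. Then K (dimension 2) consists of the simplices:

  0-simplices (7): P, Q, R, S, T, U, V
  1-simplices (18): PQ, PR, PS, PU, PV, QT, QU, QV, RS, RT, RU, RV, ST, SU, SV, TU, TV, UV
  2-simplices (12): PQU, PQV, PRS, PRV, PSU, QTU, QTV, RST, RTU, RUV, STV, SUV

Hence C_0 ≅ Z^7, C_1 ≅ Z^18, C_2 ≅ Z^12.

∂_1: C_1 → C_0 maps an edge to its endpoints' difference, ∂[p,q] = q − p.
The 7×18 boundary matrix has rank 6 and Smith normal form diag(1,1,1,1,1,1).

∂_2: C_2 → C_1 maps a triangle to the signed sum of its edges. For instance
  ∂STV = TV − SV + ST,
  ∂RST = ST − RT + RS.
The resulting 18×12 matrix has rank 12, and its Smith normal form has invariant factors (1,1,1,1,1,1,1,1,1,1,1,2).

Computing H_k = (kernel of ∂_k) / (image of ∂_{k+1}):

  H_0: rank C_0 − rank ∂_1 = 7 − 6 = 1, and the invariant factors of ∂_1 are all 1, so H_0 = Z.
  H_1: rank ker ∂_1 − rank ∂_2 = (18 − 6) − 12 = 0, and ∂_2 has invariant factor 2 > 1, so H_1 = Z/2.
  H_2: rank ker ∂_2 − rank ∂_3 = (12 − 12) − 0 = 0, and there is no ∂_3, so H_2 = 0.

As a check, the Euler characteristic is 7 − 18 + 12 = 1, which agrees with 1 − 0 + 0 = 1.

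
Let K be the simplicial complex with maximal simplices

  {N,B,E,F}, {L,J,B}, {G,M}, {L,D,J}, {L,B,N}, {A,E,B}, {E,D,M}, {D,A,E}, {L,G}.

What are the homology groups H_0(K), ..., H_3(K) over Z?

H_0 ≅ Z,  H_1 ≅ Z^2,  H_2 = 0,  H_3 = 0.

Order the vertices as A < B < D < E < F < G < J < L < M < N. Listing each simplex with vertices in this order, K has dimension 3 with simplices:

  0-simplices (10): A, B, D, E, F, G, J, L, M, N
  1-simplices (20): AB, AD, AE, BE, BF, BJ, BL, BN, DE, DJ, DL, DM, EF, EM, EN, FN, GL, GM, JL, LN
  2-simplices (10): ABE, ADE, BEF, BEN, BFN, BJL, BLN, DEM, DJL, EFN
  3-simplices (1): BEFN

giving chain groups C_0 ≅ Z^10, C_1 ≅ Z^20, C_2 ≅ Z^10, C_3 ≅ Z^1.

∂_1: C_1 → C_0 is given by ∂[p,q] = [q] − [p]. For instance
  ∂DM = M − D.
The resulting 10×20 matrix has rank 9, and its Smith normal form has invariant factors (1,1,1,1,1,1,1,1,1).

The boundary map ∂_2: C_2 → C_1 sends each 2-simplex [p,q,r] to [q,r] − [p,r] + [p,q]. For instance
  ∂BFN = FN − BN + BF,
  ∂ABE = BE − AE + AB.
The resulting 20×10 matrix has rank 9, and its Smith normal form has invariant factors (1,1,1,1,1,1,1,1,1).

Boundary ∂_3: C_3 → C_2 sends each 3-simplex σ to the alternating sum Σ_i (−1)^i (σ with its i-th vertex removed). For instance
  ∂BEFN = EFN − BFN + BEN − BEF.
The 10×1 boundary matrix has rank 1 and Smith normal form diag(1).

From H_k ≅ ker(∂_k) / im(∂_{k+1}) we obtain:

  H_0: rank C_0 − rank ∂_1 = 10 − 9 = 1, and the invariant factors of ∂_1 are all 1, so H_0 ≅ Z.
  H_1: rank ker ∂_1 − rank ∂_2 = (20 − 9) − 9 = 2, and the invariant factors of ∂_2 are all 1, so H_1 ≅ Z^2.
  H_2: rank ker ∂_2 − rank ∂_3 = (10 − 9) − 1 = 0, and the invariant factors of ∂_3 are all 1, so H_2 ≅ 0.
  H_3: rank ker ∂_3 − rank ∂_4 = (1 − 1) − 0 = 0, and there is no ∂_4, so H_3 ≅ 0.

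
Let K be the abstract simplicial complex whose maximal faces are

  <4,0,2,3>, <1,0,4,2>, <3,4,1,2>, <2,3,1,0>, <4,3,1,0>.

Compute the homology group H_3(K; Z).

H_3 ≅ Z.

Order the vertices as 0 < 1 < 2 < 3 < 4. Listing each simplex with vertices in this order, K has dimension 3 with simplices:

  0-simplices (5): [0], [1], [2], [3], [4]
  1-simplices (10): [0,1], [0,2], [0,3], [0,4], [1,2], [1,3], [1,4], [2,3], [2,4], [3,4]
  2-simplices (10): [0,1,2], [0,1,3], [0,1,4], [0,2,3], [0,2,4], [0,3,4], [1,2,3], [1,2,4], [1,3,4], [2,3,4]
  3-simplices (5): [0,1,2,3], [0,1,2,4], [0,1,3,4], [0,2,3,4], [1,2,3,4]

Hence C_0 ≅ Z^5, C_1 ≅ Z^10, C_2 ≅ Z^10, C_3 ≅ Z^5.

The boundary map ∂_1: C_1 → C_0 is given by ∂[p,q] = [q] − [p]. For instance
  ∂[3,4] = [4] − [3].
This gives a 5×10 integer matrix of rank 4; reducing to Smith normal form yields diagonal entries (1,1,1,1).

Boundary ∂_2: C_2 → C_1 acts by ∂[p,q,r] = [q,r] − [p,r] + [p,q]. For instance
  ∂[1,2,4] = [2,4] − [1,4] + [1,2],
  ∂[2,3,4] = [3,4] − [2,4] + [2,3].
The resulting 10×10 matrix has rank 6, and its Smith normal form has invariant factors (1,1,1,1,1,1).

Boundary ∂_3: C_3 → C_2 sends each 3-simplex σ to the alternating sum Σ_i (−1)^i (σ with its i-th vertex removed). For instance
  ∂[0,1,3,4] = [1,3,4] − [0,3,4] + [0,1,4] − [0,1,3],
  ∂[0,2,3,4] = [2,3,4] − [0,3,4] + [0,2,4] − [0,2,3].
The 10×5 boundary matrix has rank 4 and Smith normal form diag(1,1,1,1).

Computing H_k = (kernel of ∂_k) / (image of ∂_{k+1}):

  H_3: rank ker ∂_3 − rank ∂_4 = (5 − 4) − 0 = 1, and there is no ∂_4, so H_3 ≅ Z.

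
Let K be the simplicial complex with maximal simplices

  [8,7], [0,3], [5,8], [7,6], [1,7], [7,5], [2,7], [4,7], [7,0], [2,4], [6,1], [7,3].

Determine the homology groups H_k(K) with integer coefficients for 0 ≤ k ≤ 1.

H_0 = Z,  H_1 = Z^4.

Order the vertices as 0 < 1 < 2 < 3 < 4 < 5 < 6 < 7 < 8. Listing each simplex with vertices in this order, K has dimension 1 with simplices:

  0-simplices (9): [0], [1], [2], [3], [4], [5], [6], [7], [8]
  1-simplices (12): [0,3], [0,7], [1,6], [1,7], [2,4], [2,7], [3,7], [4,7], [5,7], [5,8], [6,7], [7,8]

Hence C_0 ≅ Z^9, C_1 ≅ Z^12.

The boundary map ∂_1: C_1 → C_0 sends each edge [p,q] (with p < q) to q − p.
This gives a 9×12 integer matrix of rank 8; reducing to Smith normal form yields diagonal entries (1,1,1,1,1,1,1,1).

From H_k ≅ ker(∂_k) / im(∂_{k+1}) we obtain:

  H_0: rank C_0 − rank ∂_1 = 9 − 8 = 1, and the invariant factors of ∂_1 are all 1, so H_0 ≅ Z.
  H_1: rank ker ∂_1 − rank ∂_2 = (12 − 8) − 0 = 4, and there is no ∂_2, so H_1 ≅ Z^4.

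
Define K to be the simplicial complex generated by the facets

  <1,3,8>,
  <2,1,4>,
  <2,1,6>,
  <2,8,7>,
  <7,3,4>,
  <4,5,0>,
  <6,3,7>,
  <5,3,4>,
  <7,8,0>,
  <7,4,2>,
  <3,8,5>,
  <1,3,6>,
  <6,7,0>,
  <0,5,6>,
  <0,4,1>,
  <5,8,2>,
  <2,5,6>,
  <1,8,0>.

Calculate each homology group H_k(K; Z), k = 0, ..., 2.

K has 9 vertices, 27 edges, 18 triangles.
rank ∂_0 = 0, rank ∂_1 = 8 ⇒ b_0 = 9 − 0 − 8 = 1; all invariant factors of ∂_1 are 1 so no torsion. So H_0 = Z.
rank ∂_1 = 8, rank ∂_2 = 17 ⇒ b_1 = 27 − 8 − 17 = 2; all invariant factors of ∂_2 are 1 so no torsion. So H_1 = Z^2.
rank ∂_2 = 17, rank ∂_3 = 0 ⇒ b_2 = 18 − 17 − 0 = 1. So H_2 = Z.

H_0 = Z,  H_1 = Z^2,  H_2 = Z.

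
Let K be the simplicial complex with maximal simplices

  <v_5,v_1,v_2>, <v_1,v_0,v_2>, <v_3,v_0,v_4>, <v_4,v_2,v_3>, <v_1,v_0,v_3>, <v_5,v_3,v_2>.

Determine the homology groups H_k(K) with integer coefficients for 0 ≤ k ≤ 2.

Fix the vertex order v_0 < v_1 < v_2 < v_3 < v_4 < v_5 and write every simplex with vertices in increasing order. Then dim K = 2 and the simplices of K are:

  0-simplices (6): [v_0], [v_1], [v_2], [v_3], [v_4], [v_5]
  1-simplices (12): [v_0,v_1], [v_0,v_2], [v_0,v_3], [v_0,v_4], [v_1,v_2], [v_1,v_3], [v_1,v_5], [v_2,v_3], [v_2,v_4], [v_2,v_5], [v_3,v_4], [v_3,v_5]
  2-simplices (6): [v_0,v_1,v_2], [v_0,v_1,v_3], [v_0,v_3,v_4], [v_1,v_2,v_5], [v_2,v_3,v_4], [v_2,v_3,v_5]

Hence C_0 ≅ Z^6, C_1 ≅ Z^12, C_2 ≅ Z^6.

Boundary ∂_1: C_1 → C_0 sends each edge [p,q] (with p < q) to q − p. For instance
  ∂[v_0,v_3] = [v_3] − [v_0].
The 6×12 boundary matrix has rank 5 and Smith normal form diag(1,1,1,1,1).

∂_2: C_2 → C_1 acts by ∂[p,q,r] = [q,r] − [p,r] + [p,q]. For instance
  ∂[v_0,v_1,v_2] = [v_1,v_2] − [v_0,v_2] + [v_0,v_1],
  ∂[v_1,v_2,v_5] = [v_2,v_5] − [v_1,v_5] + [v_1,v_2].
As a 12×6 matrix over Z this has rank 6, with invariant factors (1,1,1,1,1,1).

From H_k ≅ ker(∂_k) / im(∂_{k+1}) we obtain:

  H_0: rank C_0 − rank ∂_1 = 6 − 5 = 1, and the invariant factors of ∂_1 are all 1, so H_0 = Z.
  H_1: rank ker ∂_1 − rank ∂_2 = (12 − 5) − 6 = 1, and the invariant factors of ∂_2 are all 1, so H_1 = Z.
  H_2: rank ker ∂_2 − rank ∂_3 = (6 − 6) − 0 = 0, and there is no ∂_3, so H_2 = 0.

As a check, the Euler characteristic is 6 − 12 + 6 = 0, which agrees with 1 − 1 + 0 = 0.

H_0 = Z,  H_1 = Z,  H_2 = 0.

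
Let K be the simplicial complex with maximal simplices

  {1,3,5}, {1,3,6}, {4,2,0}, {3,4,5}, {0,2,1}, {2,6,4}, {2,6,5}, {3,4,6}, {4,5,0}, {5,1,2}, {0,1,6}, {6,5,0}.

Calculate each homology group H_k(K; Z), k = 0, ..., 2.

Take the total order 0 < 1 < 2 < 3 < 4 < 5 < 6 on the vertex set. Then K (dimension 2) consists of the simplices:

  0-simplices (7): [0], [1], [2], [3], [4], [5], [6]
  1-simplices (18): [0,1], [0,2], [0,4], [0,5], [0,6], [1,2], [1,3], [1,5], [1,6], [2,4], [2,5], [2,6], [3,4], [3,5], [3,6], [4,5], [4,6], [5,6]
  2-simplices (12): [0,1,2], [0,1,6], [0,2,4], [0,4,5], [0,5,6], [1,2,5], [1,3,5], [1,3,6], [2,4,6], [2,5,6], [3,4,5], [3,4,6]

giving chain groups C_0 ≅ Z^7, C_1 ≅ Z^18, C_2 ≅ Z^12.

Boundary ∂_1: C_1 → C_0 is given by ∂[p,q] = [q] − [p].
The resulting 7×18 matrix has rank 6, and its Smith normal form has invariant factors (1,1,1,1,1,1).

∂_2: C_2 → C_1 maps a triangle to the signed sum of its edges. For instance
  ∂[3,4,5] = [4,5] − [3,5] + [3,4],
  ∂[2,4,6] = [4,6] − [2,6] + [2,4].
The resulting 18×12 matrix has rank 12, and its Smith normal form has invariant factors (1,1,1,1,1,1,1,1,1,1,1,2).

Reading off H_k = ker ∂_k / im ∂_{k+1}:

  H_0: rank C_0 − rank ∂_1 = 7 − 6 = 1, and the invariant factors of ∂_1 are all 1, so H_0 = Z.
  H_1: rank ker ∂_1 − rank ∂_2 = (18 − 6) − 12 = 0, and ∂_2 has invariant factor 2 > 1, so H_1 = Z/2.
  H_2: rank ker ∂_2 − rank ∂_3 = (12 − 12) − 0 = 0, and there is no ∂_3, so H_2 = 0.

H_0 ≅ Z,  H_1 ≅ Z/2,  H_2 = 0.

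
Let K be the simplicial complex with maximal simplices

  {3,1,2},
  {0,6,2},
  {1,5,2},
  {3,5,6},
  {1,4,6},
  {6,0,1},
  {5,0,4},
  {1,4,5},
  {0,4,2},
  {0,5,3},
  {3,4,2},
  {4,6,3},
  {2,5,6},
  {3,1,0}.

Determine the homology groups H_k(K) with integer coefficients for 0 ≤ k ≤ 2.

H_0 = Z,  H_1 = Z^2,  H_2 = Z.

Take the total order 0 < 1 < 2 < 3 < 4 < 5 < 6 on the vertex set. Then K (dimension 2) consists of the simplices:

  0-simplices (7): [0], [1], [2], [3], [4], [5], [6]
  1-simplices (21): [0,1], [0,2], [0,3], [0,4], [0,5], [0,6], [1,2], [1,3], [1,4], [1,5], [1,6], [2,3], [2,4], [2,5], [2,6], [3,4], [3,5], [3,6], [4,5], [4,6], [5,6]
  2-simplices (14): [0,1,3], [0,1,6], [0,2,4], [0,2,6], [0,3,5], [0,4,5], [1,2,3], [1,2,5], [1,4,5], [1,4,6], [2,3,4], [2,5,6], [3,4,6], [3,5,6]

Hence C_0 ≅ Z^7, C_1 ≅ Z^21, C_2 ≅ Z^14.

The boundary map ∂_1: C_1 → C_0 sends each edge [p,q] (with p < q) to q − p.
This gives a 7×21 integer matrix of rank 6; reducing to Smith normal form yields diagonal entries (1,1,1,1,1,1).

The boundary map ∂_2: C_2 → C_1 maps a triangle to the signed sum of its edges. For instance
  ∂[2,3,4] = [3,4] − [2,4] + [2,3],
  ∂[2,5,6] = [5,6] − [2,6] + [2,5].
As a 21×14 matrix over Z this has rank 13, with invariant factors (1,1,1,1,1,1,1,1,1,1,1,1,1).

Now H_k = ker ∂_k / im ∂_{k+1}, so:

  H_0: rank C_0 − rank ∂_1 = 7 − 6 = 1, and the invariant factors of ∂_1 are all 1, so H_0 = Z.
  H_1: rank ker ∂_1 − rank ∂_2 = (21 − 6) − 13 = 2, and the invariant factors of ∂_2 are all 1, so H_1 = Z^2.
  H_2: rank ker ∂_2 − rank ∂_3 = (14 − 13) − 0 = 1, and there is no ∂_3, so H_2 = Z.

As a check, the Euler characteristic is 7 − 21 + 14 = 0, which agrees with 1 − 2 + 1 = 0.
(K is a triangulation of the torus T^2.)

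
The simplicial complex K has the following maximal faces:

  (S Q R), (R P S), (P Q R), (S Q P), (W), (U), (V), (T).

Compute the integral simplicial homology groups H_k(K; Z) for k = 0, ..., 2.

Order the vertices as P < Q < R < S < T < U < V < W. Listing each simplex with vertices in this order, K has dimension 2 with simplices:

  0-simplices (8): P, Q, R, S, T, U, V, W
  1-simplices (6): PQ, PR, PS, QR, QS, RS
  2-simplices (4): PQR, PQS, PRS, QRS

Hence C_0 ≅ Z^8, C_1 ≅ Z^6, C_2 ≅ Z^4.

∂_1: C_1 → C_0 maps an edge to its endpoints' difference, ∂[p,q] = q − p.
This gives a 8×6 integer matrix of rank 3; reducing to Smith normal form yields diagonal entries (1,1,1).

The boundary map ∂_2: C_2 → C_1 maps a triangle to the signed sum of its edges. For instance
  ∂PQS = QS − PS + PQ,
  ∂PQR = QR − PR + PQ.
The 6×4 boundary matrix has rank 3 and Smith normal form diag(1,1,1).

From H_k ≅ ker(∂_k) / im(∂_{k+1}) we obtain:

  H_0: rank C_0 − rank ∂_1 = 8 − 3 = 5, and the invariant factors of ∂_1 are all 1, so H_0 ≅ Z^5.
  H_1: rank ker ∂_1 − rank ∂_2 = (6 − 3) − 3 = 0, and the invariant factors of ∂_2 are all 1, so H_1 ≅ 0.
  H_2: rank ker ∂_2 − rank ∂_3 = (4 − 3) − 0 = 1, and there is no ∂_3, so H_2 ≅ Z.

H_0 ≅ Z^5,  H_1 = 0,  H_2 ≅ Z.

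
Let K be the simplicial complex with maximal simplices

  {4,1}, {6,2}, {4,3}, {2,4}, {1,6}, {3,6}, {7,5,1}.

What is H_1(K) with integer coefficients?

H_1 ≅ Z^2.

We work with the vertex ordering 1 < 2 < 3 < 4 < 5 < 6 < 7. The simplices of K, each written with vertices in increasing order, are:

  0-simplices (7): [1], [2], [3], [4], [5], [6], [7]
  1-simplices (9): [1,4], [1,5], [1,6], [1,7], [2,4], [2,6], [3,4], [3,6], [5,7]
  2-simplices (1): [1,5,7]

Hence C_0 ≅ Z^7, C_1 ≅ Z^9, C_2 ≅ Z^1.

The boundary map ∂_1: C_1 → C_0 maps an edge to its endpoints' difference, ∂[p,q] = q − p. For instance
  ∂[5,7] = [7] − [5].
As a 7×9 matrix over Z this has rank 6, with invariant factors (1,1,1,1,1,1).

The boundary map ∂_2: C_2 → C_1 acts by ∂[p,q,r] = [q,r] − [p,r] + [p,q]. For instance
  ∂[1,5,7] = [5,7] − [1,7] + [1,5].
The 9×1 boundary matrix has rank 1 and Smith normal form diag(1).

Reading off H_k = ker ∂_k / im ∂_{k+1}:

  H_1: rank ker ∂_1 − rank ∂_2 = (9 − 6) − 1 = 2, and the invariant factors of ∂_2 are all 1, so H_1 = Z^2.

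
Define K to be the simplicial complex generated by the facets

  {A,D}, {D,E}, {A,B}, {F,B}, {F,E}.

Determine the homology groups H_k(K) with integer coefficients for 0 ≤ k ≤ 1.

Order the vertices as A < B < D < E < F. Listing each simplex with vertices in this order, K has dimension 1 with simplices:

  0-simplices (5): A, B, D, E, F
  1-simplices (5): AB, AD, BF, DE, EF

so the chain groups are C_0 ≅ Z^5, C_1 ≅ Z^5.

∂_1: C_1 → C_0 is given by ∂[p,q] = [q] − [p]. For instance
  ∂BF = F − B.
This gives a 5×5 integer matrix of rank 4; reducing to Smith normal form yields diagonal entries (1,1,1,1).

Computing H_k = (kernel of ∂_k) / (image of ∂_{k+1}):

  H_0: rank C_0 − rank ∂_1 = 5 − 4 = 1, and the invariant factors of ∂_1 are all 1, so H_0 ≅ Z.
  H_1: rank ker ∂_1 − rank ∂_2 = (5 − 4) − 0 = 1, and there is no ∂_2, so H_1 ≅ Z.

As a check, the Euler characteristic is 5 − 5 = 0, which agrees with 1 − 1 = 0.

H_0 = Z,  H_1 = Z.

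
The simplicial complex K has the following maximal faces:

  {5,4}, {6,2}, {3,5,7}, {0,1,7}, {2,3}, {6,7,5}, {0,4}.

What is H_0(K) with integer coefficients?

K has 8 vertices, 12 edges, 3 triangles.
rank ∂_0 = 0, rank ∂_1 = 7 ⇒ b_0 = 8 − 0 − 7 = 1; all invariant factors of ∂_1 are 1 so no torsion. So H_0 = Z.

H_0 ≅ Z.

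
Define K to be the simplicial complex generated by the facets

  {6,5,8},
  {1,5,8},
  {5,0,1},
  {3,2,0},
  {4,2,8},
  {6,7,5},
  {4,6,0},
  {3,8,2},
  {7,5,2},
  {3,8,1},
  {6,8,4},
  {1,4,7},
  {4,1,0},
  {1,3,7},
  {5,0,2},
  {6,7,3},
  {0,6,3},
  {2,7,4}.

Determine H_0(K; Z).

Order the vertices as 0 < 1 < 2 < 3 < 4 < 5 < 6 < 7 < 8. Listing each simplex with vertices in this order, K has dimension 2 with simplices:

  0-simplices (9): [0], [1], [2], [3], [4], [5], [6], [7], [8]
  1-simplices (27): (27 of them)
  2-simplices (18): [0,1,4], [0,1,5], [0,2,3], [0,2,5], [0,3,6], [0,4,6], [1,3,7], [1,3,8], [1,4,7], [1,5,8], [2,3,8], [2,4,7], [2,4,8], [2,5,7], [3,6,7], [4,6,8], [5,6,7], [5,6,8]

giving chain groups C_0 ≅ Z^9, C_1 ≅ Z^27, C_2 ≅ Z^18.

The boundary map ∂_1: C_1 → C_0 is given by ∂[p,q] = [q] − [p]. For instance
  ∂[0,1] = [1] − [0].
This gives a 9×27 integer matrix of rank 8; reducing to Smith normal form yields diagonal entries (1,1,1,1,1,1,1,1).

∂_2: C_2 → C_1 maps a triangle to the signed sum of its edges. For instance
  ∂[0,2,5] = [2,5] − [0,5] + [0,2],
  ∂[1,4,7] = [4,7] − [1,7] + [1,4].
The resulting 27×18 matrix has rank 17, and its Smith normal form has invariant factors (1,1,1,1,1,1,1,1,1,1,1,1,1,1,1,1,1).

Now H_k = ker ∂_k / im ∂_{k+1}, so:

  H_0: rank C_0 − rank ∂_1 = 9 − 8 = 1, and the invariant factors of ∂_1 are all 1, so H_0 ≅ Z.

H_0 ≅ Z.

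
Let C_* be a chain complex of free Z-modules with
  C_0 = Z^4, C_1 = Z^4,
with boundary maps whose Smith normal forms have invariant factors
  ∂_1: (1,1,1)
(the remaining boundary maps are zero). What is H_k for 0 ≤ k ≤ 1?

H_0 ≅ Z,  H_1 ≅ Z.

H_0: b_0 = 4 − 0 − 3 = 1; torsion from ∂_1 factors > 1: none. So H_0 ≅ Z.
H_1: b_1 = 4 − 3 − 0 = 1; torsion from ∂_2 factors > 1: none. So H_1 ≅ Z.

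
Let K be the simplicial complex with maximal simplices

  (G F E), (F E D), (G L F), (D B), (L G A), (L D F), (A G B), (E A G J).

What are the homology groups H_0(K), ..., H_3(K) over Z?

H_0 ≅ Z,  H_1 ≅ Z,  H_2 = 0,  H_3 = 0.

We work with the vertex ordering A < B < D < E < F < G < J < L. The simplices of K, each written with vertices in increasing order, are:

  0-simplices (8): A, B, D, E, F, G, J, L
  1-simplices (17): AB, AE, AG, AJ, AL, BD, BG, DE, DF, DL, EF, EG, EJ, FG, FL, GJ, GL
  2-simplices (10): ABG, AEG, AEJ, AGJ, AGL, DEF, DFL, EFG, EGJ, FGL
  3-simplices (1): AEGJ

giving chain groups C_0 ≅ Z^8, C_1 ≅ Z^17, C_2 ≅ Z^10, C_3 ≅ Z^1.

Boundary ∂_1: C_1 → C_0 sends each edge [p,q] (with p < q) to q − p.
The resulting 8×17 matrix has rank 7, and its Smith normal form has invariant factors (1,1,1,1,1,1,1).

The boundary map ∂_2: C_2 → C_1 acts by ∂[p,q,r] = [q,r] − [p,r] + [p,q]. For instance
  ∂AGJ = GJ − AJ + AG,
  ∂DFL = FL − DL + DF.
The 17×10 boundary matrix has rank 9 and Smith normal form diag(1,1,1,1,1,1,1,1,1).

Boundary ∂_3: C_3 → C_2 sends each 3-simplex σ to the alternating sum Σ_i (−1)^i (σ with its i-th vertex removed). For instance
  ∂AEGJ = EGJ − AGJ + AEJ − AEG.
This gives a 10×1 integer matrix of rank 1; reducing to Smith normal form yields diagonal entries (1).

Computing H_k = (kernel of ∂_k) / (image of ∂_{k+1}):

  H_0: rank C_0 − rank ∂_1 = 8 − 7 = 1, and the invariant factors of ∂_1 are all 1, so H_0 ≅ Z.
  H_1: rank ker ∂_1 − rank ∂_2 = (17 − 7) − 9 = 1, and the invariant factors of ∂_2 are all 1, so H_1 ≅ Z.
  H_2: rank ker ∂_2 − rank ∂_3 = (10 − 9) − 1 = 0, and the invariant factors of ∂_3 are all 1, so H_2 ≅ 0.
  H_3: rank ker ∂_3 − rank ∂_4 = (1 − 1) − 0 = 0, and there is no ∂_4, so H_3 ≅ 0.

As a check, the Euler characteristic is 8 − 17 + 10 − 1 = 0, which agrees with 1 − 1 + 0 − 0 = 0.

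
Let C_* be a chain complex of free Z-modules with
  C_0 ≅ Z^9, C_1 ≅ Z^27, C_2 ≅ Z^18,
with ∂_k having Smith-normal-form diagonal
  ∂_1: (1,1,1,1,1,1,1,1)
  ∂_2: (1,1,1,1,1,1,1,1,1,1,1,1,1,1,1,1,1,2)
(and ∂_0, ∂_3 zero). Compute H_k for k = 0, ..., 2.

H_0 ≅ Z,  H_1 ≅ Z ⊕ Z_2,  H_2 = 0.

H_0: b_0 = 9 − 0 − 8 = 1; torsion from ∂_1 factors > 1: none. So H_0 ≅ Z.
H_1: b_1 = 27 − 8 − 18 = 1; torsion from ∂_2 factors > 1: [2]. So H_1 ≅ Z ⊕ Z_2.
H_2: b_2 = 18 − 18 − 0 = 0; torsion from ∂_3 factors > 1: none. So H_2 ≅ 0.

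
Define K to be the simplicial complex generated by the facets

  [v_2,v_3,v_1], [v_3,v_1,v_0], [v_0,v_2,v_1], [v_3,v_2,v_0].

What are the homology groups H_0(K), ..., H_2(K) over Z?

Order the vertices as v_0 < v_1 < v_2 < v_3. Listing each simplex with vertices in this order, K has dimension 2 with simplices:

  0-simplices (4): [v_0], [v_1], [v_2], [v_3]
  1-simplices (6): [v_0,v_1], [v_0,v_2], [v_0,v_3], [v_1,v_2], [v_1,v_3], [v_2,v_3]
  2-simplices (4): [v_0,v_1,v_2], [v_0,v_1,v_3], [v_0,v_2,v_3], [v_1,v_2,v_3]

giving chain groups C_0 ≅ Z^4, C_1 ≅ Z^6, C_2 ≅ Z^4.

The boundary map ∂_1: C_1 → C_0 is given by ∂[p,q] = [q] − [p].
As a 4×6 matrix over Z this has rank 3, with invariant factors (1,1,1).

The boundary map ∂_2: C_2 → C_1 acts by ∂[p,q,r] = [q,r] − [p,r] + [p,q]. For instance
  ∂[v_0,v_2,v_3] = [v_2,v_3] − [v_0,v_3] + [v_0,v_2],
  ∂[v_0,v_1,v_3] = [v_1,v_3] − [v_0,v_3] + [v_0,v_1].
The resulting 6×4 matrix has rank 3, and its Smith normal form has invariant factors (1,1,1).

From H_k ≅ ker(∂_k) / im(∂_{k+1}) we obtain:

  H_0: rank C_0 − rank ∂_1 = 4 − 3 = 1, and the invariant factors of ∂_1 are all 1, so H_0 = Z.
  H_1: rank ker ∂_1 − rank ∂_2 = (6 − 3) − 3 = 0, and the invariant factors of ∂_2 are all 1, so H_1 = 0.
  H_2: rank ker ∂_2 − rank ∂_3 = (4 − 3) − 0 = 1, and there is no ∂_3, so H_2 = Z.

(K is a triangulation of the 2-sphere S^2.)

H_0 = Z,  H_1 = 0,  H_2 = Z.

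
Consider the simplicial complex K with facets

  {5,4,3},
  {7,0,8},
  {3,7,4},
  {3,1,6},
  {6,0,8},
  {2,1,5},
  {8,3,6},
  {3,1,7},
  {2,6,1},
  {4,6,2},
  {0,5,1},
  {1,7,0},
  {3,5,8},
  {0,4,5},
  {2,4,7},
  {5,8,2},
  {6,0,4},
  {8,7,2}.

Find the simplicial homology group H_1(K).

Take the total order 0 < 1 < 2 < 3 < 4 < 5 < 6 < 7 < 8 on the vertex set. Then K (dimension 2) consists of the simplices:

  0-simplices (9): [0], [1], [2], [3], [4], [5], [6], [7], [8]
  1-simplices (27): (27 of them)
  2-simplices (18): [0,1,5], [0,1,7], [0,4,5], [0,4,6], [0,6,8], [0,7,8], [1,2,5], [1,2,6], [1,3,6], [1,3,7], [2,4,6], [2,4,7], [2,5,8], [2,7,8], [3,4,5], [3,4,7], [3,5,8], [3,6,8]

so the chain groups are C_0 ≅ Z^9, C_1 ≅ Z^27, C_2 ≅ Z^18.

The boundary map ∂_1: C_1 → C_0 sends each edge [p,q] (with p < q) to q − p.
This gives a 9×27 integer matrix of rank 8; reducing to Smith normal form yields diagonal entries (1,1,1,1,1,1,1,1).

∂_2: C_2 → C_1 acts by ∂[p,q,r] = [q,r] − [p,r] + [p,q]. For instance
  ∂[0,4,5] = [4,5] − [0,5] + [0,4],
  ∂[1,3,7] = [3,7] − [1,7] + [1,3].
As a 27×18 matrix over Z this has rank 17, with invariant factors (1,1,1,1,1,1,1,1,1,1,1,1,1,1,1,1,1).

Now H_k = ker ∂_k / im ∂_{k+1}, so:

  H_1: rank ker ∂_1 − rank ∂_2 = (27 − 8) − 17 = 2, and the invariant factors of ∂_2 are all 1, so H_1 ≅ Z^2.

H_1 ≅ Z^2.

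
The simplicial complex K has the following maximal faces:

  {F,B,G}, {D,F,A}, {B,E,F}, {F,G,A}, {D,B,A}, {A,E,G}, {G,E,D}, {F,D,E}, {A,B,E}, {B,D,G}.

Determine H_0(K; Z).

K has 6 vertices, 15 edges, 10 triangles.
rank ∂_0 = 0, rank ∂_1 = 5 ⇒ b_0 = 6 − 0 − 5 = 1; all invariant factors of ∂_1 are 1 so no torsion. So H_0 = Z.

H_0 ≅ Z.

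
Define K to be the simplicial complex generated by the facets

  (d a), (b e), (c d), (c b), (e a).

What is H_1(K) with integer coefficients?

We work with the vertex ordering a < b < c < d < e. The simplices of K, each written with vertices in increasing order, are:

  0-simplices (5): a, b, c, d, e
  1-simplices (5): ad, ae, bc, be, cd

Hence C_0 ≅ Z^5, C_1 ≅ Z^5.

The boundary map ∂_1: C_1 → C_0 sends each edge [p,q] (with p < q) to q − p. For instance
  ∂ae = e − a.
This gives a 5×5 integer matrix of rank 4; reducing to Smith normal form yields diagonal entries (1,1,1,1).

Computing H_k = (kernel of ∂_k) / (image of ∂_{k+1}):

  H_1: rank ker ∂_1 − rank ∂_2 = (5 − 4) − 0 = 1, and there is no ∂_2, so H_1 = Z.

H_1 ≅ Z.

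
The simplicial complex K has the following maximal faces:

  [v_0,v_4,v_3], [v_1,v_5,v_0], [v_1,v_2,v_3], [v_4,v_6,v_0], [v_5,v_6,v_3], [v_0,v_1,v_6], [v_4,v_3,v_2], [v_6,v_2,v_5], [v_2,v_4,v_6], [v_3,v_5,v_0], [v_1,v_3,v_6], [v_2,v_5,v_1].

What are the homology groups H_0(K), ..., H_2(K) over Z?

H_0 ≅ Z,  H_1 ≅ Z/2,  H_2 = 0.

Fix the vertex order v_0 < v_1 < v_2 < v_3 < v_4 < v_5 < v_6 and write every simplex with vertices in increasing order. Then dim K = 2 and the simplices of K are:

  0-simplices (7): [v_0], [v_1], [v_2], [v_3], [v_4], [v_5], [v_6]
  1-simplices (18): (18 of them)
  2-simplices (12): (12 of them)

giving chain groups C_0 ≅ Z^7, C_1 ≅ Z^18, C_2 ≅ Z^12.

Boundary ∂_1: C_1 → C_0 is given by ∂[p,q] = [q] − [p].
The 7×18 boundary matrix has rank 6 and Smith normal form diag(1,1,1,1,1,1).

Boundary ∂_2: C_2 → C_1 sends each 2-simplex [p,q,r] to [q,r] − [p,r] + [p,q]. For instance
  ∂[v_2,v_4,v_6] = [v_4,v_6] − [v_2,v_6] + [v_2,v_4],
  ∂[v_1,v_2,v_5] = [v_2,v_5] − [v_1,v_5] + [v_1,v_2].
As a 18×12 matrix over Z this has rank 12, with invariant factors (1,1,1,1,1,1,1,1,1,1,1,2).

From H_k ≅ ker(∂_k) / im(∂_{k+1}) we obtain:

  H_0: rank C_0 − rank ∂_1 = 7 − 6 = 1, and the invariant factors of ∂_1 are all 1, so H_0 = Z.
  H_1: rank ker ∂_1 − rank ∂_2 = (18 − 6) − 12 = 0, and ∂_2 has invariant factor 2 > 1, so H_1 = Z/2.
  H_2: rank ker ∂_2 − rank ∂_3 = (12 − 12) − 0 = 0, and there is no ∂_3, so H_2 = 0.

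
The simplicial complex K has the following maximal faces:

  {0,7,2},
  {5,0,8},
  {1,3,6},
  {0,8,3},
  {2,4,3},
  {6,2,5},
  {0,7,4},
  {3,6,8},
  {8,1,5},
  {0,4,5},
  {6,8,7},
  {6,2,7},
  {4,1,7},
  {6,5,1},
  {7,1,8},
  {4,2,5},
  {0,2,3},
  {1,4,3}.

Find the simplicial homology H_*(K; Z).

H_0 ≅ Z,  H_1 ≅ Z ⊕ Z/2Z,  H_2 = 0.

Take the total order 0 < 1 < 2 < 3 < 4 < 5 < 6 < 7 < 8 on the vertex set. Then K (dimension 2) consists of the simplices:

  0-simplices (9): [0], [1], [2], [3], [4], [5], [6], [7], [8]
  1-simplices (27): (27 of them)
  2-simplices (18): [0,2,3], [0,2,7], [0,3,8], [0,4,5], [0,4,7], [0,5,8], [1,3,4], [1,3,6], [1,4,7], [1,5,6], [1,5,8], [1,7,8], [2,3,4], [2,4,5], [2,5,6], [2,6,7], [3,6,8], [6,7,8]

giving chain groups C_0 ≅ Z^9, C_1 ≅ Z^27, C_2 ≅ Z^18.

Boundary ∂_1: C_1 → C_0 sends each edge [p,q] (with p < q) to q − p. For instance
  ∂[0,8] = [8] − [0].
As a 9×27 matrix over Z this has rank 8, with invariant factors (1,1,1,1,1,1,1,1).

Boundary ∂_2: C_2 → C_1 maps a triangle to the signed sum of its edges. For instance
  ∂[1,5,8] = [5,8] − [1,8] + [1,5],
  ∂[2,4,5] = [4,5] − [2,5] + [2,4].
This gives a 27×18 integer matrix of rank 18; reducing to Smith normal form yields diagonal entries (1,1,1,1,1,1,1,1,1,1,1,1,1,1,1,1,1,2).

From H_k ≅ ker(∂_k) / im(∂_{k+1}) we obtain:

  H_0: rank C_0 − rank ∂_1 = 9 − 8 = 1, and the invariant factors of ∂_1 are all 1, so H_0 = Z.
  H_1: rank ker ∂_1 − rank ∂_2 = (27 − 8) − 18 = 1, and ∂_2 has invariant factor 2 > 1, so H_1 = Z ⊕ Z/2Z.
  H_2: rank ker ∂_2 − rank ∂_3 = (18 − 18) − 0 = 0, and there is no ∂_3, so H_2 = 0.

As a check, the Euler characteristic is 9 − 27 + 18 = 0, which agrees with 1 − 1 + 0 = 0.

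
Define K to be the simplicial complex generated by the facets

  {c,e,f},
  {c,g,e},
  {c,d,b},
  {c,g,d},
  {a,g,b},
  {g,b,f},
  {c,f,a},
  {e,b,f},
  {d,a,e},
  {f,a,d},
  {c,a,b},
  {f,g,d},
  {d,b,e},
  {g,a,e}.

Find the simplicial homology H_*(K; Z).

We work with the vertex ordering a < b < c < d < e < f < g. The simplices of K, each written with vertices in increasing order, are:

  0-simplices (7): a, b, c, d, e, f, g
  1-simplices (21): ab, ac, ad, ae, af, ag, bc, bd, be, bf, bg, cd, ce, cf, cg, de, df, dg, ef, eg, fg
  2-simplices (14): abc, abg, acf, ade, adf, aeg, bcd, bde, bef, bfg, cdg, cef, ceg, dfg

Hence C_0 ≅ Z^7, C_1 ≅ Z^21, C_2 ≅ Z^14.

∂_1: C_1 → C_0 maps an edge to its endpoints' difference, ∂[p,q] = q − p.
The 7×21 boundary matrix has rank 6 and Smith normal form diag(1,1,1,1,1,1).

The boundary map ∂_2: C_2 → C_1 acts by ∂[p,q,r] = [q,r] − [p,r] + [p,q]. For instance
  ∂dfg = fg − dg + df,
  ∂bef = ef − bf + be.
As a 21×14 matrix over Z this has rank 13, with invariant factors (1,1,1,1,1,1,1,1,1,1,1,1,1).

Computing H_k = (kernel of ∂_k) / (image of ∂_{k+1}):

  H_0: rank C_0 − rank ∂_1 = 7 − 6 = 1, and the invariant factors of ∂_1 are all 1, so H_0 ≅ Z.
  H_1: rank ker ∂_1 − rank ∂_2 = (21 − 6) − 13 = 2, and the invariant factors of ∂_2 are all 1, so H_1 ≅ Z^2.
  H_2: rank ker ∂_2 − rank ∂_3 = (14 − 13) − 0 = 1, and there is no ∂_3, so H_2 ≅ Z.

(K is a triangulation of the torus T^2.)

H_0 ≅ Z,  H_1 ≅ Z^2,  H_2 ≅ Z.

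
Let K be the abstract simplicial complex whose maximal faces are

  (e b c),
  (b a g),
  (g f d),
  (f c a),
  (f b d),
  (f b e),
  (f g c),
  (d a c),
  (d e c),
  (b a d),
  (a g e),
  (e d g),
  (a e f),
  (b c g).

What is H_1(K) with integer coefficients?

Order the vertices as a < b < c < d < e < f < g. Listing each simplex with vertices in this order, K has dimension 2 with simplices:

  0-simplices (7): a, b, c, d, e, f, g
  1-simplices (21): ab, ac, ad, ae, af, ag, bc, bd, be, bf, bg, cd, ce, cf, cg, de, df, dg, ef, eg, fg
  2-simplices (14): abd, abg, acd, acf, aef, aeg, bce, bcg, bdf, bef, cde, cfg, deg, dfg

Hence C_0 ≅ Z^7, C_1 ≅ Z^21, C_2 ≅ Z^14.

∂_1: C_1 → C_0 is given by ∂[p,q] = [q] − [p]. For instance
  ∂fg = g − f.
This gives a 7×21 integer matrix of rank 6; reducing to Smith normal form yields diagonal entries (1,1,1,1,1,1).

The boundary map ∂_2: C_2 → C_1 acts by ∂[p,q,r] = [q,r] − [p,r] + [p,q]. For instance
  ∂bef = ef − bf + be,
  ∂dfg = fg − dg + df.
As a 21×14 matrix over Z this has rank 13, with invariant factors (1,1,1,1,1,1,1,1,1,1,1,1,1).

Now H_k = ker ∂_k / im ∂_{k+1}, so:

  H_1: rank ker ∂_1 − rank ∂_2 = (21 − 6) − 13 = 2, and the invariant factors of ∂_2 are all 1, so H_1 = Z^2.

H_1 ≅ Z^2.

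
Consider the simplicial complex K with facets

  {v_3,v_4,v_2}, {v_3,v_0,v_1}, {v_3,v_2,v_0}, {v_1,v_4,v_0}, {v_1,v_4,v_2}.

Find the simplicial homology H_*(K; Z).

H_0 = Z,  H_1 = Z,  H_2 = 0.

K has 5 vertices, 10 edges, 5 triangles.
rank ∂_0 = 0, rank ∂_1 = 4 ⇒ b_0 = 5 − 0 − 4 = 1; all invariant factors of ∂_1 are 1 so no torsion. So H_0 ≅ Z.
rank ∂_1 = 4, rank ∂_2 = 5 ⇒ b_1 = 10 − 4 − 5 = 1; all invariant factors of ∂_2 are 1 so no torsion. So H_1 ≅ Z.
rank ∂_2 = 5, rank ∂_3 = 0 ⇒ b_2 = 5 − 5 − 0 = 0. So H_2 ≅ 0.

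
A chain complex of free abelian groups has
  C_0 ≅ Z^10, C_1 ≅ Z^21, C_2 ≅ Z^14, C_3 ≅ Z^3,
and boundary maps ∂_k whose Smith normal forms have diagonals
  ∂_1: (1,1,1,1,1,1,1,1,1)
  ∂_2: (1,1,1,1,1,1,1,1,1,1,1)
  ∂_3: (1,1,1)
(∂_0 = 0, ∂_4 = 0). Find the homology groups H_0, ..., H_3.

H_0: b_0 = 10 − 0 − 9 = 1; torsion from ∂_1 factors > 1: none. So H_0 ≅ Z.
H_1: b_1 = 21 − 9 − 11 = 1; torsion from ∂_2 factors > 1: none. So H_1 ≅ Z.
H_2: b_2 = 14 − 11 − 3 = 0; torsion from ∂_3 factors > 1: none. So H_2 ≅ 0.
H_3: b_3 = 3 − 3 − 0 = 0; torsion from ∂_4 factors > 1: none. So H_3 ≅ 0.

H_0 ≅ Z,  H_1 ≅ Z,  H_2 = 0,  H_3 = 0.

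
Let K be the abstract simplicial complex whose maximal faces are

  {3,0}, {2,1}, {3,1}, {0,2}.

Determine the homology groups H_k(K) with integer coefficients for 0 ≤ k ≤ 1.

H_0 ≅ Z,  H_1 ≅ Z.

Take the total order 0 < 1 < 2 < 3 on the vertex set. Then K (dimension 1) consists of the simplices:

  0-simplices (4): [0], [1], [2], [3]
  1-simplices (4): [0,2], [0,3], [1,2], [1,3]

Hence C_0 ≅ Z^4, C_1 ≅ Z^4.

Boundary ∂_1: C_1 → C_0 is given by ∂[p,q] = [q] − [p].
The 4×4 boundary matrix has rank 3 and Smith normal form diag(1,1,1).

From H_k ≅ ker(∂_k) / im(∂_{k+1}) we obtain:

  H_0: rank C_0 − rank ∂_1 = 4 − 3 = 1, and the invariant factors of ∂_1 are all 1, so H_0 = Z.
  H_1: rank ker ∂_1 − rank ∂_2 = (4 − 3) − 0 = 1, and there is no ∂_2, so H_1 = Z.

(K is a triangulation of the circle S^1.)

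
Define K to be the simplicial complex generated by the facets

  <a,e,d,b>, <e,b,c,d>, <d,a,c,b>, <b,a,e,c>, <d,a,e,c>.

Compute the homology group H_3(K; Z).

We work with the vertex ordering a < b < c < d < e. The simplices of K, each written with vertices in increasing order, are:

  0-simplices (5): a, b, c, d, e
  1-simplices (10): ab, ac, ad, ae, bc, bd, be, cd, ce, de
  2-simplices (10): abc, abd, abe, acd, ace, ade, bcd, bce, bde, cde
  3-simplices (5): abcd, abce, abde, acde, bcde

Hence C_0 ≅ Z^5, C_1 ≅ Z^10, C_2 ≅ Z^10, C_3 ≅ Z^5.

The boundary map ∂_1: C_1 → C_0 is given by ∂[p,q] = [q] − [p]. For instance
  ∂ce = e − c.
As a 5×10 matrix over Z this has rank 4, with invariant factors (1,1,1,1).

Boundary ∂_2: C_2 → C_1 sends each 2-simplex [p,q,r] to [q,r] − [p,r] + [p,q]. For instance
  ∂bcd = cd − bd + bc,
  ∂bde = de − be + bd.
The 10×10 boundary matrix has rank 6 and Smith normal form diag(1,1,1,1,1,1).

The boundary map ∂_3: C_3 → C_2 sends each 3-simplex σ to the alternating sum Σ_i (−1)^i (σ with its i-th vertex removed). For instance
  ∂abde = bde − ade + abe − abd,
  ∂bcde = cde − bde + bce − bcd.
The resulting 10×5 matrix has rank 4, and its Smith normal form has invariant factors (1,1,1,1).

From H_k ≅ ker(∂_k) / im(∂_{k+1}) we obtain:

  H_3: rank ker ∂_3 − rank ∂_4 = (5 − 4) − 0 = 1, and there is no ∂_4, so H_3 = Z.

H_3 ≅ Z.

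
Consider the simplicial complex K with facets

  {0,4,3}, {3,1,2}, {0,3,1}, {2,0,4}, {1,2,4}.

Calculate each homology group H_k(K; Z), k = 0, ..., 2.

Take the total order 0 < 1 < 2 < 3 < 4 on the vertex set. Then K (dimension 2) consists of the simplices:

  0-simplices (5): [0], [1], [2], [3], [4]
  1-simplices (10): [0,1], [0,2], [0,3], [0,4], [1,2], [1,3], [1,4], [2,3], [2,4], [3,4]
  2-simplices (5): [0,1,3], [0,2,4], [0,3,4], [1,2,3], [1,2,4]

giving chain groups C_0 ≅ Z^5, C_1 ≅ Z^10, C_2 ≅ Z^5.

Boundary ∂_1: C_1 → C_0 sends each edge [p,q] (with p < q) to q − p.
The resulting 5×10 matrix has rank 4, and its Smith normal form has invariant factors (1,1,1,1).

The boundary map ∂_2: C_2 → C_1 sends each 2-simplex [p,q,r] to [q,r] − [p,r] + [p,q]. For instance
  ∂[0,3,4] = [3,4] − [0,4] + [0,3],
  ∂[1,2,4] = [2,4] − [1,4] + [1,2].
The resulting 10×5 matrix has rank 5, and its Smith normal form has invariant factors (1,1,1,1,1).

Reading off H_k = ker ∂_k / im ∂_{k+1}:

  H_0: rank C_0 − rank ∂_1 = 5 − 4 = 1, and the invariant factors of ∂_1 are all 1, so H_0 ≅ Z.
  H_1: rank ker ∂_1 − rank ∂_2 = (10 − 4) − 5 = 1, and the invariant factors of ∂_2 are all 1, so H_1 ≅ Z.
  H_2: rank ker ∂_2 − rank ∂_3 = (5 − 5) − 0 = 0, and there is no ∂_3, so H_2 ≅ 0.

H_0 = Z,  H_1 = Z,  H_2 = 0.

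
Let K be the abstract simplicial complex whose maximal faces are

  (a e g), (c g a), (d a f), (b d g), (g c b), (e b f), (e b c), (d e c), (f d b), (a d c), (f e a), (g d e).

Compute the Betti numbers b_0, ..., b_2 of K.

b_0 = 1, b_1 = 0, b_2 = 0.

K has 7 vertices, 18 edges, 12 triangles.
rank ∂_0 = 0, rank ∂_1 = 6 ⇒ b_0 = 7 − 0 − 6 = 1; all invariant factors of ∂_1 are 1 so no torsion. So H_0 = Z.
rank ∂_1 = 6, rank ∂_2 = 12 ⇒ b_1 = 18 − 6 − 12 = 0; ∂_2 has invariant factor(s) [2] giving torsion. So H_1 = Z/2Z.
rank ∂_2 = 12, rank ∂_3 = 0 ⇒ b_2 = 12 − 12 − 0 = 0. So H_2 = 0.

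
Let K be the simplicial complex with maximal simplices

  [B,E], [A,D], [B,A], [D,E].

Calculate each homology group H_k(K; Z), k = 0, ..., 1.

Take the total order A < B < D < E on the vertex set. Then K (dimension 1) consists of the simplices:

  0-simplices (4): A, B, D, E
  1-simplices (4): AB, AD, BE, DE

so the chain groups are C_0 ≅ Z^4, C_1 ≅ Z^4.

The boundary map ∂_1: C_1 → C_0 maps an edge to its endpoints' difference, ∂[p,q] = q − p.
As a 4×4 matrix over Z this has rank 3, with invariant factors (1,1,1).

From H_k ≅ ker(∂_k) / im(∂_{k+1}) we obtain:

  H_0: rank C_0 − rank ∂_1 = 4 − 3 = 1, and the invariant factors of ∂_1 are all 1, so H_0 ≅ Z.
  H_1: rank ker ∂_1 − rank ∂_2 = (4 − 3) − 0 = 1, and there is no ∂_2, so H_1 ≅ Z.

As a check, the Euler characteristic is 4 − 4 = 0, which agrees with 1 − 1 = 0.

H_0 ≅ Z,  H_1 ≅ Z.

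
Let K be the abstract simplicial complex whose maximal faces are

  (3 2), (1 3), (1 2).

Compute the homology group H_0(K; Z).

H_0 ≅ Z.

Take the total order 1 < 2 < 3 on the vertex set. Then K (dimension 1) consists of the simplices:

  0-simplices (3): [1], [2], [3]
  1-simplices (3): [1,2], [1,3], [2,3]

so the chain groups are C_0 ≅ Z^3, C_1 ≅ Z^3.

Boundary ∂_1: C_1 → C_0 is given by ∂[p,q] = [q] − [p]. For instance
  ∂[1,2] = [2] − [1].
The 3×3 boundary matrix has rank 2 and Smith normal form diag(1,1).

Computing H_k = (kernel of ∂_k) / (image of ∂_{k+1}):

  H_0: rank C_0 − rank ∂_1 = 3 − 2 = 1, and the invariant factors of ∂_1 are all 1, so H_0 ≅ Z.

(K is a triangulation of the circle S^1.)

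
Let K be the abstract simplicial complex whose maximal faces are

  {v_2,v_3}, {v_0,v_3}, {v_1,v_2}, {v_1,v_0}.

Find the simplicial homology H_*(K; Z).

H_0 ≅ Z,  H_1 ≅ Z.

Order the vertices as v_0 < v_1 < v_2 < v_3. Listing each simplex with vertices in this order, K has dimension 1 with simplices:

  0-simplices (4): [v_0], [v_1], [v_2], [v_3]
  1-simplices (4): [v_0,v_1], [v_0,v_3], [v_1,v_2], [v_2,v_3]

giving chain groups C_0 ≅ Z^4, C_1 ≅ Z^4.

Boundary ∂_1: C_1 → C_0 maps an edge to its endpoints' difference, ∂[p,q] = q − p.
The 4×4 boundary matrix has rank 3 and Smith normal form diag(1,1,1).

Reading off H_k = ker ∂_k / im ∂_{k+1}:

  H_0: rank C_0 − rank ∂_1 = 4 − 3 = 1, and the invariant factors of ∂_1 are all 1, so H_0 ≅ Z.
  H_1: rank ker ∂_1 − rank ∂_2 = (4 − 3) − 0 = 1, and there is no ∂_2, so H_1 ≅ Z.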